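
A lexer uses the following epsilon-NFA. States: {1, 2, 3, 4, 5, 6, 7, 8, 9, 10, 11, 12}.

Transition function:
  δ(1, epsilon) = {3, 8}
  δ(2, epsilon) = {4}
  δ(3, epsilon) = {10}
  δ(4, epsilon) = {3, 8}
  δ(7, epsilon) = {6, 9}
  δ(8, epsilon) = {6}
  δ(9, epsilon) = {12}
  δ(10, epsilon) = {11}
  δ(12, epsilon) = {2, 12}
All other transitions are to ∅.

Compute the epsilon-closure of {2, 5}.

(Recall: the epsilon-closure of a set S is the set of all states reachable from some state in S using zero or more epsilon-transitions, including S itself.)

{2, 3, 4, 5, 6, 8, 10, 11}

Start with {2, 5}.
From 2 via epsilon: add 4.
From 4 via epsilon: add 3, 8.
From 3 via epsilon: add 10.
From 8 via epsilon: add 6.
From 10 via epsilon: add 11.
No new states can be added; the closed set is {2, 3, 4, 5, 6, 8, 10, 11}.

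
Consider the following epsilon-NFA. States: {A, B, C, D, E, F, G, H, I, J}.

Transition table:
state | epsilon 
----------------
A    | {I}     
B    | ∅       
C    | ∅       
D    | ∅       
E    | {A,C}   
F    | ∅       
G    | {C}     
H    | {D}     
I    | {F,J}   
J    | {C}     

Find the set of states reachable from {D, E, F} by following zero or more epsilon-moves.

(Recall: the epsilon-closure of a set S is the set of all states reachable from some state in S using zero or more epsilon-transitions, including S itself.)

{A, C, D, E, F, I, J}

Start with {D, E, F}.
From E via epsilon: add A, C.
From A via epsilon: add I.
From I via epsilon: add J.
No new states can be added; the closed set is {A, C, D, E, F, I, J}.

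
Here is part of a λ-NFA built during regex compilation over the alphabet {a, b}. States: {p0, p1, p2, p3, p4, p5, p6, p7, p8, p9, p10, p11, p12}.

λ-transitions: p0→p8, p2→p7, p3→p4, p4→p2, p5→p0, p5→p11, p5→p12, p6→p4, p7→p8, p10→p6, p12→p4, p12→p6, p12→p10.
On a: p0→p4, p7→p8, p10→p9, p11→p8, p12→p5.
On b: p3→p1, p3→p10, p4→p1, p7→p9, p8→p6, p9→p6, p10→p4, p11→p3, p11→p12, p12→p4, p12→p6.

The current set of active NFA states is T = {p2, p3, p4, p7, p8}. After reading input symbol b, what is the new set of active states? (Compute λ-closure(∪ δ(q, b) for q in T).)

p3 on b → {p1, p10}.
p4 on b → {p1}.
p7 on b → {p9}.
p8 on b → {p6}.
No b-transition from p2.
Union after reading b: {p1, p6, p9, p10}.
Now take the λ-closure:
From p6 via λ: add p4.
From p4 via λ: add p2.
From p2 via λ: add p7.
From p7 via λ: add p8.
No new states can be added; the closed set is {p1, p2, p4, p6, p7, p8, p9, p10}.

{p1, p2, p4, p6, p7, p8, p9, p10}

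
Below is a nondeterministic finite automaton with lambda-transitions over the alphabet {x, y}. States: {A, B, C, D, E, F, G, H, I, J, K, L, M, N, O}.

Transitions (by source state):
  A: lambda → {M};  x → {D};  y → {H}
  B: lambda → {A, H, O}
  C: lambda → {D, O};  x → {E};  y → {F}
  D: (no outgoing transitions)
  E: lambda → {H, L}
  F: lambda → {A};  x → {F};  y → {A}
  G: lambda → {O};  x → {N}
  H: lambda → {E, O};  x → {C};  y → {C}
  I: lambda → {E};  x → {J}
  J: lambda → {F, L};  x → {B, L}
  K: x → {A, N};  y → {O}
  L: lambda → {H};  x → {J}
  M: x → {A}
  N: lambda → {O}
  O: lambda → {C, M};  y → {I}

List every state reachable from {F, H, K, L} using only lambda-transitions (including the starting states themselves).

{A, C, D, E, F, H, K, L, M, O}

Start with {F, H, K, L}.
From F via lambda: add A.
From H via lambda: add E, O.
From A via lambda: add M.
From O via lambda: add C.
From C via lambda: add D.
No new states can be added; the closed set is {A, C, D, E, F, H, K, L, M, O}.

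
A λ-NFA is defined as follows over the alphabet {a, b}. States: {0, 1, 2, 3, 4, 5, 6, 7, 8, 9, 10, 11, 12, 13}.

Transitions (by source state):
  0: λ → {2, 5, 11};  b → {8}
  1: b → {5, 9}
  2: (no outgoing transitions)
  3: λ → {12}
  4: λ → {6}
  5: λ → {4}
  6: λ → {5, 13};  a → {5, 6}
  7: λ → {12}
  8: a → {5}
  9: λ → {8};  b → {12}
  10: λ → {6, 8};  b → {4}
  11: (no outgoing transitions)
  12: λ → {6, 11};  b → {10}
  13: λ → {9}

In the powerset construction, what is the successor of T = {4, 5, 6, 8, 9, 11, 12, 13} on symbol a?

{4, 5, 6, 8, 9, 13}

6 on a → {5, 6}.
8 on a → {5}.
No a-transition from 4, 5, 9, 11, 12, 13.
Union after reading a: {5, 6}.
Now take the λ-closure:
From 5 via λ: add 4.
From 6 via λ: add 13.
From 13 via λ: add 9.
From 9 via λ: add 8.
No new states can be added; the closed set is {4, 5, 6, 8, 9, 13}.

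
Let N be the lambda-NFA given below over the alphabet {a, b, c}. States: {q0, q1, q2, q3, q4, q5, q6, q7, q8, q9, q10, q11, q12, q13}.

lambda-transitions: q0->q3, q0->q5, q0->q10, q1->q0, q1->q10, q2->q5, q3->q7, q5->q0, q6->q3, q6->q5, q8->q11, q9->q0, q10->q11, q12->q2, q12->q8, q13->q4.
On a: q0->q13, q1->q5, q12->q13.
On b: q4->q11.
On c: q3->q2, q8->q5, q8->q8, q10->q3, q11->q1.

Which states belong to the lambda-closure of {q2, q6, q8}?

{q0, q2, q3, q5, q6, q7, q8, q10, q11}

Start with {q2, q6, q8}.
From q2 via lambda: add q5.
From q6 via lambda: add q3.
From q8 via lambda: add q11.
From q3 via lambda: add q7.
From q5 via lambda: add q0.
From q0 via lambda: add q10.
No new states can be added; the closed set is {q0, q2, q3, q5, q6, q7, q8, q10, q11}.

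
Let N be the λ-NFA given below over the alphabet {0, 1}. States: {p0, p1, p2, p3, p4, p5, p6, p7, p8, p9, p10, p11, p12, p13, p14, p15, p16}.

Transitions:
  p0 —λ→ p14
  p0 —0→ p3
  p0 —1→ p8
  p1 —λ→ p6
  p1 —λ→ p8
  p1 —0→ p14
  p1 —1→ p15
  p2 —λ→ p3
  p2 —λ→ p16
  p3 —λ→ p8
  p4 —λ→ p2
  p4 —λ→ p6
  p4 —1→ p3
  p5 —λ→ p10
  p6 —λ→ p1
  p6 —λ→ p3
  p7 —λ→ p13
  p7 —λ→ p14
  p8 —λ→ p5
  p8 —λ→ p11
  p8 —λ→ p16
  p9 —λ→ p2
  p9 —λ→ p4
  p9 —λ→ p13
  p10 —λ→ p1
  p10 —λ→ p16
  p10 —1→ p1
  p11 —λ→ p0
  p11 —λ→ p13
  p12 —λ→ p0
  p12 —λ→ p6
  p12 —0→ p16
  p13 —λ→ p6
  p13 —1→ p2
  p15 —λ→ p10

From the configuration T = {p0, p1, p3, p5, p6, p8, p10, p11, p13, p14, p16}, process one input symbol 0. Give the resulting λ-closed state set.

p0 on 0 → {p3}.
p1 on 0 → {p14}.
No 0-transition from p3, p5, p6, p8, p10, p11, p13, p14, p16.
Union after reading 0: {p3, p14}.
Now take the λ-closure:
From p3 via λ: add p8.
From p8 via λ: add p5, p11, p16.
From p5 via λ: add p10.
From p11 via λ: add p0, p13.
From p10 via λ: add p1.
From p13 via λ: add p6.
No new states can be added; the closed set is {p0, p1, p3, p5, p6, p8, p10, p11, p13, p14, p16}.

{p0, p1, p3, p5, p6, p8, p10, p11, p13, p14, p16}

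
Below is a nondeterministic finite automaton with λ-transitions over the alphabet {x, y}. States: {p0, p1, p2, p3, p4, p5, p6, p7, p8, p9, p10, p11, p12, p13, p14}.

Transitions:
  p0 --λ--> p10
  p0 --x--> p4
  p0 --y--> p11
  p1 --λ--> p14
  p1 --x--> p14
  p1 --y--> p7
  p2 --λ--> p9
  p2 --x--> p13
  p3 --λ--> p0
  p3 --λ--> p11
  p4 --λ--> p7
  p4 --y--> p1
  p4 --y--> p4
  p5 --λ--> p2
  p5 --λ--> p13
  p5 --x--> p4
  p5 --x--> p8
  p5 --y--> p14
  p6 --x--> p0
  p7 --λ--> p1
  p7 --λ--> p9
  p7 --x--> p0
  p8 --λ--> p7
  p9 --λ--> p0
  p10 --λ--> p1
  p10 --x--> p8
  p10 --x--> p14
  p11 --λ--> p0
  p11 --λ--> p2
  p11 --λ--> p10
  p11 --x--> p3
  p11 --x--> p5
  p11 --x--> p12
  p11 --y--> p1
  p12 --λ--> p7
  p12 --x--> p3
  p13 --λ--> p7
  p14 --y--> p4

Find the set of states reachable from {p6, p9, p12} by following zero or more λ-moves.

{p0, p1, p6, p7, p9, p10, p12, p14}

Start with {p6, p9, p12}.
From p9 via λ: add p0.
From p12 via λ: add p7.
From p0 via λ: add p10.
From p7 via λ: add p1.
From p1 via λ: add p14.
No new states can be added; the closed set is {p0, p1, p6, p7, p9, p10, p12, p14}.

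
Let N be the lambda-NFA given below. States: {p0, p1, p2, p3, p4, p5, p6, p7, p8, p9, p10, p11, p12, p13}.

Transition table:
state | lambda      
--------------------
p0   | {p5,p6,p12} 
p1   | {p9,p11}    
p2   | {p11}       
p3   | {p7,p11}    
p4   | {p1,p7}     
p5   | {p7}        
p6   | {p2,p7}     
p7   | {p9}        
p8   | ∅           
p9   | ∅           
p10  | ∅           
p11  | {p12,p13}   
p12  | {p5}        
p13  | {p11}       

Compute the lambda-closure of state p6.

{p2, p5, p6, p7, p9, p11, p12, p13}

Start with {p6}.
From p6 via lambda: add p2, p7.
From p2 via lambda: add p11.
From p7 via lambda: add p9.
From p11 via lambda: add p12, p13.
From p12 via lambda: add p5.
No new states can be added; the closed set is {p2, p5, p6, p7, p9, p11, p12, p13}.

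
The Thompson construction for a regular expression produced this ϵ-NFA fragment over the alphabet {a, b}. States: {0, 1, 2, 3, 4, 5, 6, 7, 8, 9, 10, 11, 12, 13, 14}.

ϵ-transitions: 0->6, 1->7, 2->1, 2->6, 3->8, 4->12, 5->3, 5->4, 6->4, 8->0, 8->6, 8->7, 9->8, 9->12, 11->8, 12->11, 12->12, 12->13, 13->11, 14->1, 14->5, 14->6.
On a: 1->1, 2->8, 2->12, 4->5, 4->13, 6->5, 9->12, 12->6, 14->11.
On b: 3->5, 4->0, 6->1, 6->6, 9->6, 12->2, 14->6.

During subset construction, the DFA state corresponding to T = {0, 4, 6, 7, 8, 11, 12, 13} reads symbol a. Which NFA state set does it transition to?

{0, 3, 4, 5, 6, 7, 8, 11, 12, 13}

4 on a → {5, 13}.
6 on a → {5}.
12 on a → {6}.
No a-transition from 0, 7, 8, 11, 13.
Union after reading a: {5, 6, 13}.
Now take the ϵ-closure:
From 5 via ϵ: add 3, 4.
From 13 via ϵ: add 11.
From 3 via ϵ: add 8.
From 4 via ϵ: add 12.
From 8 via ϵ: add 0, 7.
No new states can be added; the closed set is {0, 3, 4, 5, 6, 7, 8, 11, 12, 13}.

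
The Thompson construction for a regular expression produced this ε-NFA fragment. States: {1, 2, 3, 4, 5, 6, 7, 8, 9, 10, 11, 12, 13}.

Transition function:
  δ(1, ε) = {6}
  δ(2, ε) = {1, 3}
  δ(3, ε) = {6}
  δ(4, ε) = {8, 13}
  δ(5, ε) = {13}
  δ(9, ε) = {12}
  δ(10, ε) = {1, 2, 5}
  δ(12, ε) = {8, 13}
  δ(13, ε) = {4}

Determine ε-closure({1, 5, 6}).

Start with {1, 5, 6}.
From 5 via ε: add 13.
From 13 via ε: add 4.
From 4 via ε: add 8.
No new states can be added; the closed set is {1, 4, 5, 6, 8, 13}.

{1, 4, 5, 6, 8, 13}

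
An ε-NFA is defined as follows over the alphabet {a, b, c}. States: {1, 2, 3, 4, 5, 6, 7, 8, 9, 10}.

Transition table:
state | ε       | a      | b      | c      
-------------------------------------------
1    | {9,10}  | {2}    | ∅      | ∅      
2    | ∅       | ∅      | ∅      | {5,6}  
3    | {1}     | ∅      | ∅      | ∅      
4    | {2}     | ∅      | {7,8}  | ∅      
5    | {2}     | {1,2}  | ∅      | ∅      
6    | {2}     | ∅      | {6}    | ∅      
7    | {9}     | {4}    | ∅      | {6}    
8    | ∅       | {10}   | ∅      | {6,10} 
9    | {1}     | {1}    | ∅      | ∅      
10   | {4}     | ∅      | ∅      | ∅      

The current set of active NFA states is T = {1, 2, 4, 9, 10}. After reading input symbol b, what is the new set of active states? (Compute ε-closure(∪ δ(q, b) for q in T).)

4 on b → {7, 8}.
No b-transition from 1, 2, 9, 10.
Union after reading b: {7, 8}.
Now take the ε-closure:
From 7 via ε: add 9.
From 9 via ε: add 1.
From 1 via ε: add 10.
From 10 via ε: add 4.
From 4 via ε: add 2.
No new states can be added; the closed set is {1, 2, 4, 7, 8, 9, 10}.

{1, 2, 4, 7, 8, 9, 10}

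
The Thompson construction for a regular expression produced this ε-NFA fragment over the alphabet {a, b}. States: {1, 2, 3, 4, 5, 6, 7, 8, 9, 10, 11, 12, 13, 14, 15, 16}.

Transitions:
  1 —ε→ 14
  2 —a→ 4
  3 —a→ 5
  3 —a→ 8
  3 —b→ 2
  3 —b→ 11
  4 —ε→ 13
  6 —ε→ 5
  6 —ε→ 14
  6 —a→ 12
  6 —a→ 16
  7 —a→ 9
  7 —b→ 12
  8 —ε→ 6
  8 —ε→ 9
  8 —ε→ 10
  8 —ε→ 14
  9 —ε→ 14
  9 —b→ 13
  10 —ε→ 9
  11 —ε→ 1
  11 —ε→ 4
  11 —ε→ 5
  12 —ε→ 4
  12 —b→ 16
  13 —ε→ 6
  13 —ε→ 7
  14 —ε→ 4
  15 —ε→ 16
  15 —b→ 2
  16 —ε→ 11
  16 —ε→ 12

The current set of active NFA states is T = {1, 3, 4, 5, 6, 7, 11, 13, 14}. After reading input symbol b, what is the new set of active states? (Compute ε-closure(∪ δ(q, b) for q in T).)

{1, 2, 4, 5, 6, 7, 11, 12, 13, 14}

3 on b → {2, 11}.
7 on b → {12}.
No b-transition from 1, 4, 5, 6, 11, 13, 14.
Union after reading b: {2, 11, 12}.
Now take the ε-closure:
From 11 via ε: add 1, 4, 5.
From 1 via ε: add 14.
From 4 via ε: add 13.
From 13 via ε: add 6, 7.
No new states can be added; the closed set is {1, 2, 4, 5, 6, 7, 11, 12, 13, 14}.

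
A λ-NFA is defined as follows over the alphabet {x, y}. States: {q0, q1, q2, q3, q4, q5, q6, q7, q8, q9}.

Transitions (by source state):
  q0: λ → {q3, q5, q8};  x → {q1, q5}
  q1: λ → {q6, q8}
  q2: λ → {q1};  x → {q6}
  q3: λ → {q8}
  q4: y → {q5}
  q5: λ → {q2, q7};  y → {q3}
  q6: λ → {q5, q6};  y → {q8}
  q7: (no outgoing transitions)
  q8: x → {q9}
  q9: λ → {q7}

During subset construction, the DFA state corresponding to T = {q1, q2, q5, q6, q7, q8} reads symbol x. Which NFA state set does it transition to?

{q1, q2, q5, q6, q7, q8, q9}

q2 on x → {q6}.
q8 on x → {q9}.
No x-transition from q1, q5, q6, q7.
Union after reading x: {q6, q9}.
Now take the λ-closure:
From q6 via λ: add q5.
From q9 via λ: add q7.
From q5 via λ: add q2.
From q2 via λ: add q1.
From q1 via λ: add q8.
No new states can be added; the closed set is {q1, q2, q5, q6, q7, q8, q9}.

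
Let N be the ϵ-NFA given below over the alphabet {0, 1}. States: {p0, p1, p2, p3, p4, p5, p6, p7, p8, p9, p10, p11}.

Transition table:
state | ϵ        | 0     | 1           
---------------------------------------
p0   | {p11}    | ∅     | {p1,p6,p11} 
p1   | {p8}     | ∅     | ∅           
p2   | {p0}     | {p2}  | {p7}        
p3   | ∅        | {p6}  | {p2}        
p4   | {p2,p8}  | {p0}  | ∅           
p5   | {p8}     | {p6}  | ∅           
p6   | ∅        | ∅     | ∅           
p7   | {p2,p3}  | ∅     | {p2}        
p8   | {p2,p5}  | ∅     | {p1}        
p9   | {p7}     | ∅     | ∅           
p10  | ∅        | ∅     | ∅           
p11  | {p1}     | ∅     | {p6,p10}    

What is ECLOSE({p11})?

Start with {p11}.
From p11 via ϵ: add p1.
From p1 via ϵ: add p8.
From p8 via ϵ: add p2, p5.
From p2 via ϵ: add p0.
No new states can be added; the closed set is {p0, p1, p2, p5, p8, p11}.

{p0, p1, p2, p5, p8, p11}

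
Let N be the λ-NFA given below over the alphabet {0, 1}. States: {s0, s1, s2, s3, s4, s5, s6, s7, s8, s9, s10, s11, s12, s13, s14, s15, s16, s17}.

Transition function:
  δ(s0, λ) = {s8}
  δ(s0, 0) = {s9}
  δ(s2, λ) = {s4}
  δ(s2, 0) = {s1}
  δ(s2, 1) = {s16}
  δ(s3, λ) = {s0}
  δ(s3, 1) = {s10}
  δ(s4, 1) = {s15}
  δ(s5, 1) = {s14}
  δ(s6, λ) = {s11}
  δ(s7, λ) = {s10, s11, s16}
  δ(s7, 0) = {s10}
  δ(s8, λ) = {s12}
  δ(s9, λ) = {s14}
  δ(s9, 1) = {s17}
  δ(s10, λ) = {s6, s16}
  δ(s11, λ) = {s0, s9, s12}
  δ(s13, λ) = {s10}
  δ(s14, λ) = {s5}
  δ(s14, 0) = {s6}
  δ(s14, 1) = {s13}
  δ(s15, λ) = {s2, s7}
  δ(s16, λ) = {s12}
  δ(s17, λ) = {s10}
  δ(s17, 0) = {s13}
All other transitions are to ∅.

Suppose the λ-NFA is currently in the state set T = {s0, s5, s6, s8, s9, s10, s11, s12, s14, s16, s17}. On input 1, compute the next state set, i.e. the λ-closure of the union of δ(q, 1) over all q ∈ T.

{s0, s5, s6, s8, s9, s10, s11, s12, s13, s14, s16, s17}

s5 on 1 → {s14}.
s9 on 1 → {s17}.
s14 on 1 → {s13}.
No 1-transition from s0, s6, s8, s10, s11, s12, s16, s17.
Union after reading 1: {s13, s14, s17}.
Now take the λ-closure:
From s13 via λ: add s10.
From s14 via λ: add s5.
From s10 via λ: add s6, s16.
From s6 via λ: add s11.
From s16 via λ: add s12.
From s11 via λ: add s0, s9.
From s0 via λ: add s8.
No new states can be added; the closed set is {s0, s5, s6, s8, s9, s10, s11, s12, s13, s14, s16, s17}.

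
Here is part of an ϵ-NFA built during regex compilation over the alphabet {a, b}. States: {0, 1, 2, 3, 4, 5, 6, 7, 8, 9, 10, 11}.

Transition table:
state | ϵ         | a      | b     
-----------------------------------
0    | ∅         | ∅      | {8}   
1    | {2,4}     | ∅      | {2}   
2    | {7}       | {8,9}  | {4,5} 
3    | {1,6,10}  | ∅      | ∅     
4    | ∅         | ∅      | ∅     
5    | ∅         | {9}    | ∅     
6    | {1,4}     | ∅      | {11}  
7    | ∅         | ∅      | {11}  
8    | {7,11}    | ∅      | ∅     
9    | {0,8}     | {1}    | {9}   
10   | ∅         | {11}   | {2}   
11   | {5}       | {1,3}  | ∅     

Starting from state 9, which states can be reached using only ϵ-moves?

{0, 5, 7, 8, 9, 11}

Start with {9}.
From 9 via ϵ: add 0, 8.
From 8 via ϵ: add 7, 11.
From 11 via ϵ: add 5.
No new states can be added; the closed set is {0, 5, 7, 8, 9, 11}.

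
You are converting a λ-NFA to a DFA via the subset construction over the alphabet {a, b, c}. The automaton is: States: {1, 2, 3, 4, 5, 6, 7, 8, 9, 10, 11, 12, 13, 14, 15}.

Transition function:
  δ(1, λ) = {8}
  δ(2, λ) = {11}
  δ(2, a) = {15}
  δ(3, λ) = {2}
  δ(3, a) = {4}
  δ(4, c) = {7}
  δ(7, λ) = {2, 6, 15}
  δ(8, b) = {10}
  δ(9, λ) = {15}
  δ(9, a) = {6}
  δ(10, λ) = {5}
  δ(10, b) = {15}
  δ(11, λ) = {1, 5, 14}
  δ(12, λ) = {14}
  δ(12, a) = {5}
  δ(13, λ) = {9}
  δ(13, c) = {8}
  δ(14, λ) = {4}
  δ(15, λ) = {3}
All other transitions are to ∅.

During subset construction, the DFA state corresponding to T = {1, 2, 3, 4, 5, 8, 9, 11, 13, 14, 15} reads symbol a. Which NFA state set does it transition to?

2 on a → {15}.
3 on a → {4}.
9 on a → {6}.
No a-transition from 1, 4, 5, 8, 11, 13, 14, 15.
Union after reading a: {4, 6, 15}.
Now take the λ-closure:
From 15 via λ: add 3.
From 3 via λ: add 2.
From 2 via λ: add 11.
From 11 via λ: add 1, 5, 14.
From 1 via λ: add 8.
No new states can be added; the closed set is {1, 2, 3, 4, 5, 6, 8, 11, 14, 15}.

{1, 2, 3, 4, 5, 6, 8, 11, 14, 15}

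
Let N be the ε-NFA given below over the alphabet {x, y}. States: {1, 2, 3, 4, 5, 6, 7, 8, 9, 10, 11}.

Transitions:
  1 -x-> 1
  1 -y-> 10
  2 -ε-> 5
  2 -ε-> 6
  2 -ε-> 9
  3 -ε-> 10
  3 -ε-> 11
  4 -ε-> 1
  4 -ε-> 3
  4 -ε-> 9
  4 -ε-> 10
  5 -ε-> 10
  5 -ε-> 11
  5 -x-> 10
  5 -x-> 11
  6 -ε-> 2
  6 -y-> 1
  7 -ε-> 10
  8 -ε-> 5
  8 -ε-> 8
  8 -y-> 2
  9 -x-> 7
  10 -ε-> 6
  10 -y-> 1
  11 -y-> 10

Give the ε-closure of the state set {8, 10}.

Start with {8, 10}.
From 8 via ε: add 5.
From 10 via ε: add 6.
From 5 via ε: add 11.
From 6 via ε: add 2.
From 2 via ε: add 9.
No new states can be added; the closed set is {2, 5, 6, 8, 9, 10, 11}.

{2, 5, 6, 8, 9, 10, 11}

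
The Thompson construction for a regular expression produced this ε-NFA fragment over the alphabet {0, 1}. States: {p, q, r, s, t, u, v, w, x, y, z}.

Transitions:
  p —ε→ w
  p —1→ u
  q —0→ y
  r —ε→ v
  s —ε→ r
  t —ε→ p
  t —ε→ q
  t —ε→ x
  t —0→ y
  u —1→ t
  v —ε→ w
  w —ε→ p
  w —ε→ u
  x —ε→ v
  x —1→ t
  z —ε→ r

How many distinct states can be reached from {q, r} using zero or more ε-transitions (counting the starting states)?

Start with {q, r}.
From r via ε: add v.
From v via ε: add w.
From w via ε: add p, u.
ε-closure = {p, q, r, u, v, w}, which has 6 states.

6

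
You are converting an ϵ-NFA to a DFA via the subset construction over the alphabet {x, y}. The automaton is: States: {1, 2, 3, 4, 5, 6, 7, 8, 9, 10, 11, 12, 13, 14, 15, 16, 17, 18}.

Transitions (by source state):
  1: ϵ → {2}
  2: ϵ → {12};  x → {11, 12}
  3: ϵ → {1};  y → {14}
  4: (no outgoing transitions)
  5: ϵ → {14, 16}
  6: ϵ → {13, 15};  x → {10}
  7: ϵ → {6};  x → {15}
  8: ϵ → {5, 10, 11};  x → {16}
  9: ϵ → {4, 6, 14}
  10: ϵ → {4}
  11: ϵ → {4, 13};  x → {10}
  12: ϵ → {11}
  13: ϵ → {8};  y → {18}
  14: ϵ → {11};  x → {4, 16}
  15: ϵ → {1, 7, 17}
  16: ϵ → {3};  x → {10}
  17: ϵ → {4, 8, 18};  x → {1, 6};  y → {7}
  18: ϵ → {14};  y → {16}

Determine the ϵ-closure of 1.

Start with {1}.
From 1 via ϵ: add 2.
From 2 via ϵ: add 12.
From 12 via ϵ: add 11.
From 11 via ϵ: add 4, 13.
From 13 via ϵ: add 8.
From 8 via ϵ: add 5, 10.
From 5 via ϵ: add 14, 16.
From 16 via ϵ: add 3.
No new states can be added; the closed set is {1, 2, 3, 4, 5, 8, 10, 11, 12, 13, 14, 16}.

{1, 2, 3, 4, 5, 8, 10, 11, 12, 13, 14, 16}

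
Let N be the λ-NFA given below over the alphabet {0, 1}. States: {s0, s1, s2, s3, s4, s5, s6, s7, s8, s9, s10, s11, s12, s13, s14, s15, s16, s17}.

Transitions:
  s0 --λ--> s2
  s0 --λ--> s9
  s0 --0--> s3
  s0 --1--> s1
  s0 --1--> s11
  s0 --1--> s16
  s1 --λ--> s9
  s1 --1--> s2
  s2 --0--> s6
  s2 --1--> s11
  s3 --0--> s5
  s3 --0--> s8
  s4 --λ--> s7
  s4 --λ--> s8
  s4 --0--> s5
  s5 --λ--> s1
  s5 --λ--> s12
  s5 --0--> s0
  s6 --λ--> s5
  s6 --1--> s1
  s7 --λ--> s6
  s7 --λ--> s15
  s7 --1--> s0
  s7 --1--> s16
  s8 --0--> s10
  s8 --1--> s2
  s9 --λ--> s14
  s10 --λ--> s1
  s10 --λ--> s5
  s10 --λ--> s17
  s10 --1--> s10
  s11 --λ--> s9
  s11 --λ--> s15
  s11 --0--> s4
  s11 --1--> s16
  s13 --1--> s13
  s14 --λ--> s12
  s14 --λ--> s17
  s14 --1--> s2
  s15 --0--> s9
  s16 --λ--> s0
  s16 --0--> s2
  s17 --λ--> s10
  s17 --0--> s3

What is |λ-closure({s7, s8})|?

Start with {s7, s8}.
From s7 via λ: add s6, s15.
From s6 via λ: add s5.
From s5 via λ: add s1, s12.
From s1 via λ: add s9.
From s9 via λ: add s14.
From s14 via λ: add s17.
From s17 via λ: add s10.
λ-closure = {s1, s5, s6, s7, s8, s9, s10, s12, s14, s15, s17}, which has 11 states.

11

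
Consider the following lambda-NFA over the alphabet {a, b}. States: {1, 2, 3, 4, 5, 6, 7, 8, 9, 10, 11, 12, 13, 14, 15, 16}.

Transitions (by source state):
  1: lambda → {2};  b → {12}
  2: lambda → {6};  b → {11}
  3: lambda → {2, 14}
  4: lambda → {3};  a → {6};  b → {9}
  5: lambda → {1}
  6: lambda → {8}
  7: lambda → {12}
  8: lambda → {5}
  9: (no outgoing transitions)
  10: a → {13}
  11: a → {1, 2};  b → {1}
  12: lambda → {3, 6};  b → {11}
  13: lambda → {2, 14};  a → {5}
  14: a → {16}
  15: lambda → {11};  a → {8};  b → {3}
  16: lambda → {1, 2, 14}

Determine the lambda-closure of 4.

{1, 2, 3, 4, 5, 6, 8, 14}

Start with {4}.
From 4 via lambda: add 3.
From 3 via lambda: add 2, 14.
From 2 via lambda: add 6.
From 6 via lambda: add 8.
From 8 via lambda: add 5.
From 5 via lambda: add 1.
No new states can be added; the closed set is {1, 2, 3, 4, 5, 6, 8, 14}.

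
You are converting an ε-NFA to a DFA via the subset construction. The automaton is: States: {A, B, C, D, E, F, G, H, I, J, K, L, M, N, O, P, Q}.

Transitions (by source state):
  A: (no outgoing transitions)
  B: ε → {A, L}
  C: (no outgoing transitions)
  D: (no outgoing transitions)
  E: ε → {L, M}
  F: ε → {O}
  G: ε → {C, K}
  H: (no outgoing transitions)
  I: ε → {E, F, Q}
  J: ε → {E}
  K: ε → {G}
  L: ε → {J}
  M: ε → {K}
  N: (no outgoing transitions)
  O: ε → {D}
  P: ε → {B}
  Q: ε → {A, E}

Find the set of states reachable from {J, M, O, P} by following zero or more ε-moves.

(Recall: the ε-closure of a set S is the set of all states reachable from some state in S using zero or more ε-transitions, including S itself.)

Start with {J, M, O, P}.
From J via ε: add E.
From M via ε: add K.
From O via ε: add D.
From P via ε: add B.
From B via ε: add A, L.
From K via ε: add G.
From G via ε: add C.
No new states can be added; the closed set is {A, B, C, D, E, G, J, K, L, M, O, P}.

{A, B, C, D, E, G, J, K, L, M, O, P}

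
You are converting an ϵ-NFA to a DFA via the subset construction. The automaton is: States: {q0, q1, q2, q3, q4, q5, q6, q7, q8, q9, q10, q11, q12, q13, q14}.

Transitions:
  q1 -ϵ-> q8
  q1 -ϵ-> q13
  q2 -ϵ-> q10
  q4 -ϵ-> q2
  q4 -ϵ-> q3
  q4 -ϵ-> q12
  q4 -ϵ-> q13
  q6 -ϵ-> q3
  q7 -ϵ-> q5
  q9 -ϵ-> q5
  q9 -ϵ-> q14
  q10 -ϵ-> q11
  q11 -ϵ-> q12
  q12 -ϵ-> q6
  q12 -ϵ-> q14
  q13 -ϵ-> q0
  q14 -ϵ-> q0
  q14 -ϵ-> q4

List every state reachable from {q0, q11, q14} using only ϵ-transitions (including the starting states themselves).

{q0, q2, q3, q4, q6, q10, q11, q12, q13, q14}

Start with {q0, q11, q14}.
From q11 via ϵ: add q12.
From q14 via ϵ: add q4.
From q4 via ϵ: add q2, q3, q13.
From q12 via ϵ: add q6.
From q2 via ϵ: add q10.
No new states can be added; the closed set is {q0, q2, q3, q4, q6, q10, q11, q12, q13, q14}.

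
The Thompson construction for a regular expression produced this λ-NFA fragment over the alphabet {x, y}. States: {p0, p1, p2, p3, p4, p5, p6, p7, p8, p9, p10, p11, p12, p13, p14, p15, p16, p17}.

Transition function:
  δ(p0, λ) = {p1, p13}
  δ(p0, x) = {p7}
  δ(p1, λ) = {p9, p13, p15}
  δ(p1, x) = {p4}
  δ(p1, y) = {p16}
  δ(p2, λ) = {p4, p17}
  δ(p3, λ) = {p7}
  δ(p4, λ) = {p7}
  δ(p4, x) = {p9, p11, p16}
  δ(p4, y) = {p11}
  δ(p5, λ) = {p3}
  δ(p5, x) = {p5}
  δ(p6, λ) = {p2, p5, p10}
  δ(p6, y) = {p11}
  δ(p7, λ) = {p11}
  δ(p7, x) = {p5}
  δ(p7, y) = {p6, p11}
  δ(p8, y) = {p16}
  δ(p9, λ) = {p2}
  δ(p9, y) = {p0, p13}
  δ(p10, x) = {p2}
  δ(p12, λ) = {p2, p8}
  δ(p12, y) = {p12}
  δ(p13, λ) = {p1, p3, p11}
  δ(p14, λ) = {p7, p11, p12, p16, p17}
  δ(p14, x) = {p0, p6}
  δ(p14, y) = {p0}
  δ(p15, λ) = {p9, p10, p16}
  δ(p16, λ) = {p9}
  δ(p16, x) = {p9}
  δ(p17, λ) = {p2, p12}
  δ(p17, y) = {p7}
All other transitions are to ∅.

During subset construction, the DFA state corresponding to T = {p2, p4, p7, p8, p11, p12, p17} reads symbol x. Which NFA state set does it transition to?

p4 on x → {p9, p11, p16}.
p7 on x → {p5}.
No x-transition from p2, p8, p11, p12, p17.
Union after reading x: {p5, p9, p11, p16}.
Now take the λ-closure:
From p5 via λ: add p3.
From p9 via λ: add p2.
From p2 via λ: add p4, p17.
From p3 via λ: add p7.
From p17 via λ: add p12.
From p12 via λ: add p8.
No new states can be added; the closed set is {p2, p3, p4, p5, p7, p8, p9, p11, p12, p16, p17}.

{p2, p3, p4, p5, p7, p8, p9, p11, p12, p16, p17}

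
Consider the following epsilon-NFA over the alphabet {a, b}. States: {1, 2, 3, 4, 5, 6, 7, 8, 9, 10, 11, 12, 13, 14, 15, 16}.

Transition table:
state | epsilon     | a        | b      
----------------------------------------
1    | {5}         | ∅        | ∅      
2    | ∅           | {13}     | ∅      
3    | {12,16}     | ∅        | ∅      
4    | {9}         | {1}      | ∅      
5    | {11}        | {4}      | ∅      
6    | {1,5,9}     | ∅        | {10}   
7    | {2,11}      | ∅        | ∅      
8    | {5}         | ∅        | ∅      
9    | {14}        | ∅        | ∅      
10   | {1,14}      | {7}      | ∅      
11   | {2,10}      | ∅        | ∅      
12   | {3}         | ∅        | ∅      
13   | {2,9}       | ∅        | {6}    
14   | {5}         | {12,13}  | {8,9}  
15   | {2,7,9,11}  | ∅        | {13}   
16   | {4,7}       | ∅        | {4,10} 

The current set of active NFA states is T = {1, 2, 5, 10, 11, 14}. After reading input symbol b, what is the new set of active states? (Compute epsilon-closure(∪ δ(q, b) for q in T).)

14 on b → {8, 9}.
No b-transition from 1, 2, 5, 10, 11.
Union after reading b: {8, 9}.
Now take the epsilon-closure:
From 8 via epsilon: add 5.
From 9 via epsilon: add 14.
From 5 via epsilon: add 11.
From 11 via epsilon: add 2, 10.
From 10 via epsilon: add 1.
No new states can be added; the closed set is {1, 2, 5, 8, 9, 10, 11, 14}.

{1, 2, 5, 8, 9, 10, 11, 14}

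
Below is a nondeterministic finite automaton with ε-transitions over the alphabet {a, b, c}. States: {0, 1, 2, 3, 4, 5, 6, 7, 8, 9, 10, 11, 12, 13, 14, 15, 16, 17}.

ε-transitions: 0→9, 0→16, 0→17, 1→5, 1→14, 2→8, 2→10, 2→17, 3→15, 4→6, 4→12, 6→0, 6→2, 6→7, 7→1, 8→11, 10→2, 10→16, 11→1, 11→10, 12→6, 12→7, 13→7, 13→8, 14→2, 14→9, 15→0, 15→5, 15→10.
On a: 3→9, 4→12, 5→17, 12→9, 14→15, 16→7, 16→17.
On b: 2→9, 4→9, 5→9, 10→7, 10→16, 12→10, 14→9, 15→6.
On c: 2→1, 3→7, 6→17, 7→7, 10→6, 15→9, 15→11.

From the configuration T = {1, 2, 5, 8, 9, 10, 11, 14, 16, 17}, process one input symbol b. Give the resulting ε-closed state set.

2 on b → {9}.
5 on b → {9}.
10 on b → {7, 16}.
14 on b → {9}.
No b-transition from 1, 8, 9, 11, 16, 17.
Union after reading b: {7, 9, 16}.
Now take the ε-closure:
From 7 via ε: add 1.
From 1 via ε: add 5, 14.
From 14 via ε: add 2.
From 2 via ε: add 8, 10, 17.
From 8 via ε: add 11.
No new states can be added; the closed set is {1, 2, 5, 7, 8, 9, 10, 11, 14, 16, 17}.

{1, 2, 5, 7, 8, 9, 10, 11, 14, 16, 17}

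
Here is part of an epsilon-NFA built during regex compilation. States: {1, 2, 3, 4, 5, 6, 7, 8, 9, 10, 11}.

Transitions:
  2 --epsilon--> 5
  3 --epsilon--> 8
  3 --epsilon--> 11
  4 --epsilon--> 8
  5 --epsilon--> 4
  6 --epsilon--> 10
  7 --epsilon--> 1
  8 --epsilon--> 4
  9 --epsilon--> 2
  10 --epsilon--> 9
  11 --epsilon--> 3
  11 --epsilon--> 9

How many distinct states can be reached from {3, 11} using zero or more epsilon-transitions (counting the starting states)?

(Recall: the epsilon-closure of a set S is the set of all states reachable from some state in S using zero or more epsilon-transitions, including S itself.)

Start with {3, 11}.
From 3 via epsilon: add 8.
From 11 via epsilon: add 9.
From 8 via epsilon: add 4.
From 9 via epsilon: add 2.
From 2 via epsilon: add 5.
epsilon-closure = {2, 3, 4, 5, 8, 9, 11}, which has 7 states.

7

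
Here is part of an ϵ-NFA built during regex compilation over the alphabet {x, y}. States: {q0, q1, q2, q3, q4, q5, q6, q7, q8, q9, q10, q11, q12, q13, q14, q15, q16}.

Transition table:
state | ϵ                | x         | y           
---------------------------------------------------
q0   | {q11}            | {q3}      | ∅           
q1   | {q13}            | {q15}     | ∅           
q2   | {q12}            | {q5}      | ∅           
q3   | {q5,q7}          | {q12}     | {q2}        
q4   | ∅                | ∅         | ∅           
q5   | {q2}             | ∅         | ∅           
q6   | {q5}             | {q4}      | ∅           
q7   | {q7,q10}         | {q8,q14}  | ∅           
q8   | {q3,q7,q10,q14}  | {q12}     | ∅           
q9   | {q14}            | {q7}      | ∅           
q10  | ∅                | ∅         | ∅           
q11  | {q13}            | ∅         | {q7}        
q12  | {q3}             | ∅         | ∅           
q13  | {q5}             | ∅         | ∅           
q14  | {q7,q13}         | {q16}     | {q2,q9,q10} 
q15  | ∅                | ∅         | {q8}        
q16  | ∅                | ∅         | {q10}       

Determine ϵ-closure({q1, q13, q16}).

Start with {q1, q13, q16}.
From q13 via ϵ: add q5.
From q5 via ϵ: add q2.
From q2 via ϵ: add q12.
From q12 via ϵ: add q3.
From q3 via ϵ: add q7.
From q7 via ϵ: add q10.
No new states can be added; the closed set is {q1, q2, q3, q5, q7, q10, q12, q13, q16}.

{q1, q2, q3, q5, q7, q10, q12, q13, q16}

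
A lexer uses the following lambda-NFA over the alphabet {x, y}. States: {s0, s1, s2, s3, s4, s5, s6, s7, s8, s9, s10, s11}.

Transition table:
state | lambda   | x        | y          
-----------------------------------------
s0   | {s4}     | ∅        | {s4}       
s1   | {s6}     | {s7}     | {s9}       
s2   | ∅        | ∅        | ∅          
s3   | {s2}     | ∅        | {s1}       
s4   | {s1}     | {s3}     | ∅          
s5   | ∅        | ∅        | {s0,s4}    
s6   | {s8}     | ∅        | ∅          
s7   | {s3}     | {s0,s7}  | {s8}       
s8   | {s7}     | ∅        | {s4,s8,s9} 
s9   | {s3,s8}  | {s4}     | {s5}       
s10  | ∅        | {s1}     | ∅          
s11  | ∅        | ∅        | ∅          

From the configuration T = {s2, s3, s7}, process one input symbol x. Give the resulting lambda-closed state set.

{s0, s1, s2, s3, s4, s6, s7, s8}

s7 on x → {s0, s7}.
No x-transition from s2, s3.
Union after reading x: {s0, s7}.
Now take the lambda-closure:
From s0 via lambda: add s4.
From s7 via lambda: add s3.
From s3 via lambda: add s2.
From s4 via lambda: add s1.
From s1 via lambda: add s6.
From s6 via lambda: add s8.
No new states can be added; the closed set is {s0, s1, s2, s3, s4, s6, s7, s8}.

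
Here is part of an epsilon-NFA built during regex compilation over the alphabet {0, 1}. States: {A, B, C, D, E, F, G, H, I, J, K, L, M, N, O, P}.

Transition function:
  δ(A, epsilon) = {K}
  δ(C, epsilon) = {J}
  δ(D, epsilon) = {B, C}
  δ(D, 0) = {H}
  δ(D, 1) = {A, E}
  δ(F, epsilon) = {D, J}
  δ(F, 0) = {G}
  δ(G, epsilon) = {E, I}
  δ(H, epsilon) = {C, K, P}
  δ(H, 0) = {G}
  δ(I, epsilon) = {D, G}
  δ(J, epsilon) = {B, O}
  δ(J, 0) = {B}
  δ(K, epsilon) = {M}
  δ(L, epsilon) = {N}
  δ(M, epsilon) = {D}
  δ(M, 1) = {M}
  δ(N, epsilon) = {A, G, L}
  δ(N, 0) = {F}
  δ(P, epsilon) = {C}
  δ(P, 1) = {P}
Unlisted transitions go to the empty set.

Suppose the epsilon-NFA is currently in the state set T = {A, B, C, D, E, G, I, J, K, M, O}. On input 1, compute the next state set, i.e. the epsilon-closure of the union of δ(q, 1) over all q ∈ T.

D on 1 → {A, E}.
M on 1 → {M}.
No 1-transition from A, B, C, E, G, I, J, K, O.
Union after reading 1: {A, E, M}.
Now take the epsilon-closure:
From A via epsilon: add K.
From M via epsilon: add D.
From D via epsilon: add B, C.
From C via epsilon: add J.
From J via epsilon: add O.
No new states can be added; the closed set is {A, B, C, D, E, J, K, M, O}.

{A, B, C, D, E, J, K, M, O}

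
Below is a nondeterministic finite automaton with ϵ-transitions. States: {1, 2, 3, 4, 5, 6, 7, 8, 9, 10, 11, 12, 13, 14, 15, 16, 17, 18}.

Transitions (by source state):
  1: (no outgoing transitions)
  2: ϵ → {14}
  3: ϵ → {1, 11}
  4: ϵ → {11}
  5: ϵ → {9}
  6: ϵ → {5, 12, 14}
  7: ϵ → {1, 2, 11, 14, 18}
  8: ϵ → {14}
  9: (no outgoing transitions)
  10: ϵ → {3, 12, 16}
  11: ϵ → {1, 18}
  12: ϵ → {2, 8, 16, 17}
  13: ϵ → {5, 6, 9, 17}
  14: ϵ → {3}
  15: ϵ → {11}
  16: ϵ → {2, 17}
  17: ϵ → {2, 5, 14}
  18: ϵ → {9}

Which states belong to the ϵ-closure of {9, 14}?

Start with {9, 14}.
From 14 via ϵ: add 3.
From 3 via ϵ: add 1, 11.
From 11 via ϵ: add 18.
No new states can be added; the closed set is {1, 3, 9, 11, 14, 18}.

{1, 3, 9, 11, 14, 18}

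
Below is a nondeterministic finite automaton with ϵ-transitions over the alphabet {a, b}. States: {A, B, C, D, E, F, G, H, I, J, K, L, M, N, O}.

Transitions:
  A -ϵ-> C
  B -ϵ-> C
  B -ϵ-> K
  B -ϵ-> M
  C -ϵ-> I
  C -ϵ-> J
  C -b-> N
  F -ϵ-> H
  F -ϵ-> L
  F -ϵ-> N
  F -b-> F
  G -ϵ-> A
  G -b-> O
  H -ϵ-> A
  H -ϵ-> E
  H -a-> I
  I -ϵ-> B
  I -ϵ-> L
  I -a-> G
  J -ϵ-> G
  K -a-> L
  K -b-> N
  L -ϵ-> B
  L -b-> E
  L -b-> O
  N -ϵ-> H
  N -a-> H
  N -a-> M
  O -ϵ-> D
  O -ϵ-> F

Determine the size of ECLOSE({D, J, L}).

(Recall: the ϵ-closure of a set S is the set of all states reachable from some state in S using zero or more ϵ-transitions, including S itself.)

Start with {D, J, L}.
From J via ϵ: add G.
From L via ϵ: add B.
From B via ϵ: add C, K, M.
From G via ϵ: add A.
From C via ϵ: add I.
ϵ-closure = {A, B, C, D, G, I, J, K, L, M}, which has 10 states.

10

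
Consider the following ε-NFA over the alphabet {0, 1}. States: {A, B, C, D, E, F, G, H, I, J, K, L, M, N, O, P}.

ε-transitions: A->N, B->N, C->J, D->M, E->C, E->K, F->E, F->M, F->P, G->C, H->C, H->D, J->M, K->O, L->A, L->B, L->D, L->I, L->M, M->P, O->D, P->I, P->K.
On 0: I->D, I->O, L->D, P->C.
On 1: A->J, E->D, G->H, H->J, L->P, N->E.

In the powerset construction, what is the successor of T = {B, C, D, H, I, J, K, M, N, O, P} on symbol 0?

I on 0 → {D, O}.
P on 0 → {C}.
No 0-transition from B, C, D, H, J, K, M, N, O.
Union after reading 0: {C, D, O}.
Now take the ε-closure:
From C via ε: add J.
From D via ε: add M.
From M via ε: add P.
From P via ε: add I, K.
No new states can be added; the closed set is {C, D, I, J, K, M, O, P}.

{C, D, I, J, K, M, O, P}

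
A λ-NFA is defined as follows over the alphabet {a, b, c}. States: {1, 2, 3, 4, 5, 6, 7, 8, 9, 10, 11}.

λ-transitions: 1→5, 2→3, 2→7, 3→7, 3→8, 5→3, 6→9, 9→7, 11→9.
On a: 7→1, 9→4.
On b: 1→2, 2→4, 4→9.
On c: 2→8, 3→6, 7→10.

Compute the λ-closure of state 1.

Start with {1}.
From 1 via λ: add 5.
From 5 via λ: add 3.
From 3 via λ: add 7, 8.
No new states can be added; the closed set is {1, 3, 5, 7, 8}.

{1, 3, 5, 7, 8}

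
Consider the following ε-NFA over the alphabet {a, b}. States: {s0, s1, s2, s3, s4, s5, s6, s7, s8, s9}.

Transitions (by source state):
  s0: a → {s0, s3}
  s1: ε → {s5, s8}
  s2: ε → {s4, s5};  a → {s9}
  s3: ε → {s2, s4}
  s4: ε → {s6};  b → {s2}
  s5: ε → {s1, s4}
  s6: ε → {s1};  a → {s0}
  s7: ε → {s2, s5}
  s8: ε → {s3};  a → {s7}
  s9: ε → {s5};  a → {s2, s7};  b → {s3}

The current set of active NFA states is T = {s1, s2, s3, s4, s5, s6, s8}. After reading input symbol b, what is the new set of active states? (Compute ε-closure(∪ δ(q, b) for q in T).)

s4 on b → {s2}.
No b-transition from s1, s2, s3, s5, s6, s8.
Union after reading b: {s2}.
Now take the ε-closure:
From s2 via ε: add s4, s5.
From s4 via ε: add s6.
From s5 via ε: add s1.
From s1 via ε: add s8.
From s8 via ε: add s3.
No new states can be added; the closed set is {s1, s2, s3, s4, s5, s6, s8}.

{s1, s2, s3, s4, s5, s6, s8}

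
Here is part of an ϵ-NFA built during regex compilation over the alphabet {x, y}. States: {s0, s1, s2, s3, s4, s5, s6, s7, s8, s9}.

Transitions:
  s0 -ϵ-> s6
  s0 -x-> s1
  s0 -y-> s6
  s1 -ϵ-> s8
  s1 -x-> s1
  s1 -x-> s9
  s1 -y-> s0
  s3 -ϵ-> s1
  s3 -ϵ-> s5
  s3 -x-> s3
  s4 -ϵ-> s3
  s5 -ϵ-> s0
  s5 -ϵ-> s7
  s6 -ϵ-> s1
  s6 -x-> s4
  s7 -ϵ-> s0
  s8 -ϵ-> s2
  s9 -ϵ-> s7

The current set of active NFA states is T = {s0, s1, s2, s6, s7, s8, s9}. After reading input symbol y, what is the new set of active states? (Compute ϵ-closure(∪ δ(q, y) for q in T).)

{s0, s1, s2, s6, s8}

s0 on y → {s6}.
s1 on y → {s0}.
No y-transition from s2, s6, s7, s8, s9.
Union after reading y: {s0, s6}.
Now take the ϵ-closure:
From s6 via ϵ: add s1.
From s1 via ϵ: add s8.
From s8 via ϵ: add s2.
No new states can be added; the closed set is {s0, s1, s2, s6, s8}.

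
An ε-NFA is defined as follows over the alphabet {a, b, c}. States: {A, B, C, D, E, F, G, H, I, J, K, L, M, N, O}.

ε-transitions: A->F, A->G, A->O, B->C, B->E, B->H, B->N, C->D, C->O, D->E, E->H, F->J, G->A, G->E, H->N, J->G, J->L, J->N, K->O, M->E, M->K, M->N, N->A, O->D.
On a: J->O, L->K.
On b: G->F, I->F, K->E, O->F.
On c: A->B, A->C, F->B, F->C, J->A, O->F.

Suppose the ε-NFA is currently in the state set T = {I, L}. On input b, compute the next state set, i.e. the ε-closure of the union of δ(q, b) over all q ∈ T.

{A, D, E, F, G, H, J, L, N, O}

I on b → {F}.
No b-transition from L.
Union after reading b: {F}.
Now take the ε-closure:
From F via ε: add J.
From J via ε: add G, L, N.
From G via ε: add A, E.
From A via ε: add O.
From E via ε: add H.
From O via ε: add D.
No new states can be added; the closed set is {A, D, E, F, G, H, J, L, N, O}.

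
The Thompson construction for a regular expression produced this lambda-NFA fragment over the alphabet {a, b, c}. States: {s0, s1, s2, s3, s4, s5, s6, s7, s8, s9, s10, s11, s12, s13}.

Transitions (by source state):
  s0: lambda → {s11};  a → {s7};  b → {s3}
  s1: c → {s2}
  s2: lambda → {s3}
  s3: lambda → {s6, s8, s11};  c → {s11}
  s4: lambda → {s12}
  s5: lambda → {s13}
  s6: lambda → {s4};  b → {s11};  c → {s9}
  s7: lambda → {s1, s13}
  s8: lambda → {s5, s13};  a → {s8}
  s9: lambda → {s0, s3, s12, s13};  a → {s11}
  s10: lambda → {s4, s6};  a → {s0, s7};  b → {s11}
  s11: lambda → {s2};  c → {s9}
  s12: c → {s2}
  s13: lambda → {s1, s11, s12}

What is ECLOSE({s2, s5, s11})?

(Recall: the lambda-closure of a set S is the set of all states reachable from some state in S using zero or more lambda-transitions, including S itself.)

{s1, s2, s3, s4, s5, s6, s8, s11, s12, s13}

Start with {s2, s5, s11}.
From s2 via lambda: add s3.
From s5 via lambda: add s13.
From s3 via lambda: add s6, s8.
From s13 via lambda: add s1, s12.
From s6 via lambda: add s4.
No new states can be added; the closed set is {s1, s2, s3, s4, s5, s6, s8, s11, s12, s13}.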